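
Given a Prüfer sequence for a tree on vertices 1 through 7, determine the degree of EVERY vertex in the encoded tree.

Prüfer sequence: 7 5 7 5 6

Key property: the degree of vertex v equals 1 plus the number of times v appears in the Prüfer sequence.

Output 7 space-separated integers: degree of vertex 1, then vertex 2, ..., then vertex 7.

Answer: 1 1 1 1 3 2 3

Derivation:
p_1 = 7: count[7] becomes 1
p_2 = 5: count[5] becomes 1
p_3 = 7: count[7] becomes 2
p_4 = 5: count[5] becomes 2
p_5 = 6: count[6] becomes 1
Degrees (1 + count): deg[1]=1+0=1, deg[2]=1+0=1, deg[3]=1+0=1, deg[4]=1+0=1, deg[5]=1+2=3, deg[6]=1+1=2, deg[7]=1+2=3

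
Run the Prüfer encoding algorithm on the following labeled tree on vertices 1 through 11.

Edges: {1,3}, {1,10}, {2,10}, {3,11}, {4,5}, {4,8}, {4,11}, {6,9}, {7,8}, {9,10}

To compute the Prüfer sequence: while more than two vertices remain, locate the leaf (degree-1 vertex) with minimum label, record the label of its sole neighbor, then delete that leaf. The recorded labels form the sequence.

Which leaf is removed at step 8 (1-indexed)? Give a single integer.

Answer: 10

Derivation:
Step 1: current leaves = {2,5,6,7}. Remove leaf 2 (neighbor: 10).
Step 2: current leaves = {5,6,7}. Remove leaf 5 (neighbor: 4).
Step 3: current leaves = {6,7}. Remove leaf 6 (neighbor: 9).
Step 4: current leaves = {7,9}. Remove leaf 7 (neighbor: 8).
Step 5: current leaves = {8,9}. Remove leaf 8 (neighbor: 4).
Step 6: current leaves = {4,9}. Remove leaf 4 (neighbor: 11).
Step 7: current leaves = {9,11}. Remove leaf 9 (neighbor: 10).
Step 8: current leaves = {10,11}. Remove leaf 10 (neighbor: 1).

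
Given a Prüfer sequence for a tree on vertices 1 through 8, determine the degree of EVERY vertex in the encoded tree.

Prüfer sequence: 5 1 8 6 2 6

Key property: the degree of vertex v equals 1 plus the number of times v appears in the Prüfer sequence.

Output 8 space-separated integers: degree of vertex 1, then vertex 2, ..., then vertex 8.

Answer: 2 2 1 1 2 3 1 2

Derivation:
p_1 = 5: count[5] becomes 1
p_2 = 1: count[1] becomes 1
p_3 = 8: count[8] becomes 1
p_4 = 6: count[6] becomes 1
p_5 = 2: count[2] becomes 1
p_6 = 6: count[6] becomes 2
Degrees (1 + count): deg[1]=1+1=2, deg[2]=1+1=2, deg[3]=1+0=1, deg[4]=1+0=1, deg[5]=1+1=2, deg[6]=1+2=3, deg[7]=1+0=1, deg[8]=1+1=2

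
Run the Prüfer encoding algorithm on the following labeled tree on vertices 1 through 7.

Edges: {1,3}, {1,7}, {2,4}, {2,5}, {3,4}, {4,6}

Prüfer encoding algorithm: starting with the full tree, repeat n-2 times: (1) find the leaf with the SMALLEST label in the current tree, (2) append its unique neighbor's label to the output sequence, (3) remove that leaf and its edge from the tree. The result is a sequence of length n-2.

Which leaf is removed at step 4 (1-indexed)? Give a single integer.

Step 1: current leaves = {5,6,7}. Remove leaf 5 (neighbor: 2).
Step 2: current leaves = {2,6,7}. Remove leaf 2 (neighbor: 4).
Step 3: current leaves = {6,7}. Remove leaf 6 (neighbor: 4).
Step 4: current leaves = {4,7}. Remove leaf 4 (neighbor: 3).

Answer: 4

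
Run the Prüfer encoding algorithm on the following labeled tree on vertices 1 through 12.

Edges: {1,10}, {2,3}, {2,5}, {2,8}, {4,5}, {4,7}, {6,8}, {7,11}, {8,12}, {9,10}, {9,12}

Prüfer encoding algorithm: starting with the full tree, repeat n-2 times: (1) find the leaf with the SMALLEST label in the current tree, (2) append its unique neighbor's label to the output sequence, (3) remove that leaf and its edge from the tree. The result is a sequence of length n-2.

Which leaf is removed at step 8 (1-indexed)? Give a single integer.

Answer: 4

Derivation:
Step 1: current leaves = {1,3,6,11}. Remove leaf 1 (neighbor: 10).
Step 2: current leaves = {3,6,10,11}. Remove leaf 3 (neighbor: 2).
Step 3: current leaves = {6,10,11}. Remove leaf 6 (neighbor: 8).
Step 4: current leaves = {10,11}. Remove leaf 10 (neighbor: 9).
Step 5: current leaves = {9,11}. Remove leaf 9 (neighbor: 12).
Step 6: current leaves = {11,12}. Remove leaf 11 (neighbor: 7).
Step 7: current leaves = {7,12}. Remove leaf 7 (neighbor: 4).
Step 8: current leaves = {4,12}. Remove leaf 4 (neighbor: 5).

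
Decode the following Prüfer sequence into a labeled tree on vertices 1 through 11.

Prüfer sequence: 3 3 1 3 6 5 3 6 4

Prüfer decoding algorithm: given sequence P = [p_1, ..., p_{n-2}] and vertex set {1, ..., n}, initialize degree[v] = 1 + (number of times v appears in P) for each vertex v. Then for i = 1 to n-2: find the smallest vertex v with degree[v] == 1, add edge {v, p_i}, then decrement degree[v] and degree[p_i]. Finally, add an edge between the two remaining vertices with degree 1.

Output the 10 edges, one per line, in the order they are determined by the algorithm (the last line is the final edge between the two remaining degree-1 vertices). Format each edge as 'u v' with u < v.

Answer: 2 3
3 7
1 8
1 3
6 9
5 10
3 5
3 6
4 6
4 11

Derivation:
Initial degrees: {1:2, 2:1, 3:5, 4:2, 5:2, 6:3, 7:1, 8:1, 9:1, 10:1, 11:1}
Step 1: smallest deg-1 vertex = 2, p_1 = 3. Add edge {2,3}. Now deg[2]=0, deg[3]=4.
Step 2: smallest deg-1 vertex = 7, p_2 = 3. Add edge {3,7}. Now deg[7]=0, deg[3]=3.
Step 3: smallest deg-1 vertex = 8, p_3 = 1. Add edge {1,8}. Now deg[8]=0, deg[1]=1.
Step 4: smallest deg-1 vertex = 1, p_4 = 3. Add edge {1,3}. Now deg[1]=0, deg[3]=2.
Step 5: smallest deg-1 vertex = 9, p_5 = 6. Add edge {6,9}. Now deg[9]=0, deg[6]=2.
Step 6: smallest deg-1 vertex = 10, p_6 = 5. Add edge {5,10}. Now deg[10]=0, deg[5]=1.
Step 7: smallest deg-1 vertex = 5, p_7 = 3. Add edge {3,5}. Now deg[5]=0, deg[3]=1.
Step 8: smallest deg-1 vertex = 3, p_8 = 6. Add edge {3,6}. Now deg[3]=0, deg[6]=1.
Step 9: smallest deg-1 vertex = 6, p_9 = 4. Add edge {4,6}. Now deg[6]=0, deg[4]=1.
Final: two remaining deg-1 vertices are 4, 11. Add edge {4,11}.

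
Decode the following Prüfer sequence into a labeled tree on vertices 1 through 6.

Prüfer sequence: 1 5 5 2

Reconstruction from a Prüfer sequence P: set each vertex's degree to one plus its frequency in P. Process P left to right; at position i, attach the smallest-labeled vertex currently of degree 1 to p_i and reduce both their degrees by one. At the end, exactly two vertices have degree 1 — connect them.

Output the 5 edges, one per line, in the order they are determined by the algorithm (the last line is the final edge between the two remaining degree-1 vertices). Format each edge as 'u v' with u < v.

Initial degrees: {1:2, 2:2, 3:1, 4:1, 5:3, 6:1}
Step 1: smallest deg-1 vertex = 3, p_1 = 1. Add edge {1,3}. Now deg[3]=0, deg[1]=1.
Step 2: smallest deg-1 vertex = 1, p_2 = 5. Add edge {1,5}. Now deg[1]=0, deg[5]=2.
Step 3: smallest deg-1 vertex = 4, p_3 = 5. Add edge {4,5}. Now deg[4]=0, deg[5]=1.
Step 4: smallest deg-1 vertex = 5, p_4 = 2. Add edge {2,5}. Now deg[5]=0, deg[2]=1.
Final: two remaining deg-1 vertices are 2, 6. Add edge {2,6}.

Answer: 1 3
1 5
4 5
2 5
2 6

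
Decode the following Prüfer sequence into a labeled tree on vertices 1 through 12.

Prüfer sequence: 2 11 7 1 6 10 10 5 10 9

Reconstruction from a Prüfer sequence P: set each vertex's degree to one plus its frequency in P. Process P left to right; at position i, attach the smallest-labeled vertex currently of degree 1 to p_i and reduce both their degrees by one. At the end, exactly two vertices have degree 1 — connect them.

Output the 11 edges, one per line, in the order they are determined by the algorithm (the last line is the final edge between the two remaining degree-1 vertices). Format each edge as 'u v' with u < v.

Answer: 2 3
2 11
4 7
1 7
1 6
6 10
8 10
5 11
5 10
9 10
9 12

Derivation:
Initial degrees: {1:2, 2:2, 3:1, 4:1, 5:2, 6:2, 7:2, 8:1, 9:2, 10:4, 11:2, 12:1}
Step 1: smallest deg-1 vertex = 3, p_1 = 2. Add edge {2,3}. Now deg[3]=0, deg[2]=1.
Step 2: smallest deg-1 vertex = 2, p_2 = 11. Add edge {2,11}. Now deg[2]=0, deg[11]=1.
Step 3: smallest deg-1 vertex = 4, p_3 = 7. Add edge {4,7}. Now deg[4]=0, deg[7]=1.
Step 4: smallest deg-1 vertex = 7, p_4 = 1. Add edge {1,7}. Now deg[7]=0, deg[1]=1.
Step 5: smallest deg-1 vertex = 1, p_5 = 6. Add edge {1,6}. Now deg[1]=0, deg[6]=1.
Step 6: smallest deg-1 vertex = 6, p_6 = 10. Add edge {6,10}. Now deg[6]=0, deg[10]=3.
Step 7: smallest deg-1 vertex = 8, p_7 = 10. Add edge {8,10}. Now deg[8]=0, deg[10]=2.
Step 8: smallest deg-1 vertex = 11, p_8 = 5. Add edge {5,11}. Now deg[11]=0, deg[5]=1.
Step 9: smallest deg-1 vertex = 5, p_9 = 10. Add edge {5,10}. Now deg[5]=0, deg[10]=1.
Step 10: smallest deg-1 vertex = 10, p_10 = 9. Add edge {9,10}. Now deg[10]=0, deg[9]=1.
Final: two remaining deg-1 vertices are 9, 12. Add edge {9,12}.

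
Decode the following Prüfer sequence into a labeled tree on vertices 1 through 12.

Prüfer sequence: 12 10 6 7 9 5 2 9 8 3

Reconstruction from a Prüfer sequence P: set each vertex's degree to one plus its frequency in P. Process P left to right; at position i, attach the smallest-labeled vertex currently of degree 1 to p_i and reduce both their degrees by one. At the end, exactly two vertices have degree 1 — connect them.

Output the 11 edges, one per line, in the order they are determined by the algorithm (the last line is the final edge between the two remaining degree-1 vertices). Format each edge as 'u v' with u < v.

Initial degrees: {1:1, 2:2, 3:2, 4:1, 5:2, 6:2, 7:2, 8:2, 9:3, 10:2, 11:1, 12:2}
Step 1: smallest deg-1 vertex = 1, p_1 = 12. Add edge {1,12}. Now deg[1]=0, deg[12]=1.
Step 2: smallest deg-1 vertex = 4, p_2 = 10. Add edge {4,10}. Now deg[4]=0, deg[10]=1.
Step 3: smallest deg-1 vertex = 10, p_3 = 6. Add edge {6,10}. Now deg[10]=0, deg[6]=1.
Step 4: smallest deg-1 vertex = 6, p_4 = 7. Add edge {6,7}. Now deg[6]=0, deg[7]=1.
Step 5: smallest deg-1 vertex = 7, p_5 = 9. Add edge {7,9}. Now deg[7]=0, deg[9]=2.
Step 6: smallest deg-1 vertex = 11, p_6 = 5. Add edge {5,11}. Now deg[11]=0, deg[5]=1.
Step 7: smallest deg-1 vertex = 5, p_7 = 2. Add edge {2,5}. Now deg[5]=0, deg[2]=1.
Step 8: smallest deg-1 vertex = 2, p_8 = 9. Add edge {2,9}. Now deg[2]=0, deg[9]=1.
Step 9: smallest deg-1 vertex = 9, p_9 = 8. Add edge {8,9}. Now deg[9]=0, deg[8]=1.
Step 10: smallest deg-1 vertex = 8, p_10 = 3. Add edge {3,8}. Now deg[8]=0, deg[3]=1.
Final: two remaining deg-1 vertices are 3, 12. Add edge {3,12}.

Answer: 1 12
4 10
6 10
6 7
7 9
5 11
2 5
2 9
8 9
3 8
3 12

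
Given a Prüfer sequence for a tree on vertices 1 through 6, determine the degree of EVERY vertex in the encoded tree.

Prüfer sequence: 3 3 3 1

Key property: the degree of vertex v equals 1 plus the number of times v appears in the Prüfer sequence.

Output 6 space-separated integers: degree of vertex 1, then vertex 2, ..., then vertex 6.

Answer: 2 1 4 1 1 1

Derivation:
p_1 = 3: count[3] becomes 1
p_2 = 3: count[3] becomes 2
p_3 = 3: count[3] becomes 3
p_4 = 1: count[1] becomes 1
Degrees (1 + count): deg[1]=1+1=2, deg[2]=1+0=1, deg[3]=1+3=4, deg[4]=1+0=1, deg[5]=1+0=1, deg[6]=1+0=1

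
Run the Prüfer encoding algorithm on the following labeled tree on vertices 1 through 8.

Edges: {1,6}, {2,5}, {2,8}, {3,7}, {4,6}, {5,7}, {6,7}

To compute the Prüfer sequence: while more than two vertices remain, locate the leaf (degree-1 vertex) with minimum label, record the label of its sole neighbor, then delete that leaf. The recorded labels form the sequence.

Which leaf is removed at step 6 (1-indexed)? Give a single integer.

Step 1: current leaves = {1,3,4,8}. Remove leaf 1 (neighbor: 6).
Step 2: current leaves = {3,4,8}. Remove leaf 3 (neighbor: 7).
Step 3: current leaves = {4,8}. Remove leaf 4 (neighbor: 6).
Step 4: current leaves = {6,8}. Remove leaf 6 (neighbor: 7).
Step 5: current leaves = {7,8}. Remove leaf 7 (neighbor: 5).
Step 6: current leaves = {5,8}. Remove leaf 5 (neighbor: 2).

Answer: 5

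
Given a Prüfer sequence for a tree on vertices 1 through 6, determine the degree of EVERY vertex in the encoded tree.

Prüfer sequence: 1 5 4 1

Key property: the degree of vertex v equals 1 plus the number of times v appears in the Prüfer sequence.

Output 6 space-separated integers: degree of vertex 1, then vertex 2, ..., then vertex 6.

Answer: 3 1 1 2 2 1

Derivation:
p_1 = 1: count[1] becomes 1
p_2 = 5: count[5] becomes 1
p_3 = 4: count[4] becomes 1
p_4 = 1: count[1] becomes 2
Degrees (1 + count): deg[1]=1+2=3, deg[2]=1+0=1, deg[3]=1+0=1, deg[4]=1+1=2, deg[5]=1+1=2, deg[6]=1+0=1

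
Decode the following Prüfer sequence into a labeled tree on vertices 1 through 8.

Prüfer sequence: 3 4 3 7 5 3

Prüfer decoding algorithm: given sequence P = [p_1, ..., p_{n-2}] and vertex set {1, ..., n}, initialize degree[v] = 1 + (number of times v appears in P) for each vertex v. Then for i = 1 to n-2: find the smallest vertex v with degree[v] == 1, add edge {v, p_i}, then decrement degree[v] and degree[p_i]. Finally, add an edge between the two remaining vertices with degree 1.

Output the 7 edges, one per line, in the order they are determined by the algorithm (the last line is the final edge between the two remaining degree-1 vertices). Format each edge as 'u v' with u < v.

Initial degrees: {1:1, 2:1, 3:4, 4:2, 5:2, 6:1, 7:2, 8:1}
Step 1: smallest deg-1 vertex = 1, p_1 = 3. Add edge {1,3}. Now deg[1]=0, deg[3]=3.
Step 2: smallest deg-1 vertex = 2, p_2 = 4. Add edge {2,4}. Now deg[2]=0, deg[4]=1.
Step 3: smallest deg-1 vertex = 4, p_3 = 3. Add edge {3,4}. Now deg[4]=0, deg[3]=2.
Step 4: smallest deg-1 vertex = 6, p_4 = 7. Add edge {6,7}. Now deg[6]=0, deg[7]=1.
Step 5: smallest deg-1 vertex = 7, p_5 = 5. Add edge {5,7}. Now deg[7]=0, deg[5]=1.
Step 6: smallest deg-1 vertex = 5, p_6 = 3. Add edge {3,5}. Now deg[5]=0, deg[3]=1.
Final: two remaining deg-1 vertices are 3, 8. Add edge {3,8}.

Answer: 1 3
2 4
3 4
6 7
5 7
3 5
3 8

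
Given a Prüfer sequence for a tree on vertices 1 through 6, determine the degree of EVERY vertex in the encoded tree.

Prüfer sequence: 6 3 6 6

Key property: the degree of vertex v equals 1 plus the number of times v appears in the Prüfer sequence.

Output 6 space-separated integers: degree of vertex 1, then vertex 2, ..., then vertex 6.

Answer: 1 1 2 1 1 4

Derivation:
p_1 = 6: count[6] becomes 1
p_2 = 3: count[3] becomes 1
p_3 = 6: count[6] becomes 2
p_4 = 6: count[6] becomes 3
Degrees (1 + count): deg[1]=1+0=1, deg[2]=1+0=1, deg[3]=1+1=2, deg[4]=1+0=1, deg[5]=1+0=1, deg[6]=1+3=4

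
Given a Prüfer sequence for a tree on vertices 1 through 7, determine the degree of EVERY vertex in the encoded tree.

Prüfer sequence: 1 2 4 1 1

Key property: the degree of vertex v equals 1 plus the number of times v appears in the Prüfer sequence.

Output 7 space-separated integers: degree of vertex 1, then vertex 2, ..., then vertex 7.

p_1 = 1: count[1] becomes 1
p_2 = 2: count[2] becomes 1
p_3 = 4: count[4] becomes 1
p_4 = 1: count[1] becomes 2
p_5 = 1: count[1] becomes 3
Degrees (1 + count): deg[1]=1+3=4, deg[2]=1+1=2, deg[3]=1+0=1, deg[4]=1+1=2, deg[5]=1+0=1, deg[6]=1+0=1, deg[7]=1+0=1

Answer: 4 2 1 2 1 1 1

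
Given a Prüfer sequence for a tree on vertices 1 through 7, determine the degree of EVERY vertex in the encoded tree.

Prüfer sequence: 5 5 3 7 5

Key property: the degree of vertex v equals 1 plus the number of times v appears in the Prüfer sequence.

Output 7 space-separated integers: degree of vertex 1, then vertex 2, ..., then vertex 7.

p_1 = 5: count[5] becomes 1
p_2 = 5: count[5] becomes 2
p_3 = 3: count[3] becomes 1
p_4 = 7: count[7] becomes 1
p_5 = 5: count[5] becomes 3
Degrees (1 + count): deg[1]=1+0=1, deg[2]=1+0=1, deg[3]=1+1=2, deg[4]=1+0=1, deg[5]=1+3=4, deg[6]=1+0=1, deg[7]=1+1=2

Answer: 1 1 2 1 4 1 2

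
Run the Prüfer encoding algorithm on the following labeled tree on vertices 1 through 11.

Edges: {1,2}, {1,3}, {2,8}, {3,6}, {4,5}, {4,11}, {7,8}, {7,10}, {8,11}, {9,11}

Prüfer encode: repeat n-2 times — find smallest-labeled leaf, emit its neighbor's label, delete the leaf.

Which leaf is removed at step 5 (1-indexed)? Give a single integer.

Step 1: current leaves = {5,6,9,10}. Remove leaf 5 (neighbor: 4).
Step 2: current leaves = {4,6,9,10}. Remove leaf 4 (neighbor: 11).
Step 3: current leaves = {6,9,10}. Remove leaf 6 (neighbor: 3).
Step 4: current leaves = {3,9,10}. Remove leaf 3 (neighbor: 1).
Step 5: current leaves = {1,9,10}. Remove leaf 1 (neighbor: 2).

Answer: 1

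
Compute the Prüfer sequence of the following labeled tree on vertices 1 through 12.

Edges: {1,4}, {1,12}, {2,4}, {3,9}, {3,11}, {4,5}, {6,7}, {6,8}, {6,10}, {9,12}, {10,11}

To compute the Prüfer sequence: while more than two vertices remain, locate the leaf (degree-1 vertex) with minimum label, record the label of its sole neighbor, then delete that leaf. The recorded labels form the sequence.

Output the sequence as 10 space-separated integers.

Step 1: leaves = {2,5,7,8}. Remove smallest leaf 2, emit neighbor 4.
Step 2: leaves = {5,7,8}. Remove smallest leaf 5, emit neighbor 4.
Step 3: leaves = {4,7,8}. Remove smallest leaf 4, emit neighbor 1.
Step 4: leaves = {1,7,8}. Remove smallest leaf 1, emit neighbor 12.
Step 5: leaves = {7,8,12}. Remove smallest leaf 7, emit neighbor 6.
Step 6: leaves = {8,12}. Remove smallest leaf 8, emit neighbor 6.
Step 7: leaves = {6,12}. Remove smallest leaf 6, emit neighbor 10.
Step 8: leaves = {10,12}. Remove smallest leaf 10, emit neighbor 11.
Step 9: leaves = {11,12}. Remove smallest leaf 11, emit neighbor 3.
Step 10: leaves = {3,12}. Remove smallest leaf 3, emit neighbor 9.
Done: 2 vertices remain (9, 12). Sequence = [4 4 1 12 6 6 10 11 3 9]

Answer: 4 4 1 12 6 6 10 11 3 9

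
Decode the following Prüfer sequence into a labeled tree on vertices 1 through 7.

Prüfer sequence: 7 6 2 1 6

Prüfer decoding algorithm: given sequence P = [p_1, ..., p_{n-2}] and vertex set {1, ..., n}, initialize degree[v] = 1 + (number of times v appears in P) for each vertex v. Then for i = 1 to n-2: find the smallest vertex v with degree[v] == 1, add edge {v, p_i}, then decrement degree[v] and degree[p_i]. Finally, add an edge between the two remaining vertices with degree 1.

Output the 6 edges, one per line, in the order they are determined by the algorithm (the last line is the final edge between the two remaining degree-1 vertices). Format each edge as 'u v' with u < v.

Answer: 3 7
4 6
2 5
1 2
1 6
6 7

Derivation:
Initial degrees: {1:2, 2:2, 3:1, 4:1, 5:1, 6:3, 7:2}
Step 1: smallest deg-1 vertex = 3, p_1 = 7. Add edge {3,7}. Now deg[3]=0, deg[7]=1.
Step 2: smallest deg-1 vertex = 4, p_2 = 6. Add edge {4,6}. Now deg[4]=0, deg[6]=2.
Step 3: smallest deg-1 vertex = 5, p_3 = 2. Add edge {2,5}. Now deg[5]=0, deg[2]=1.
Step 4: smallest deg-1 vertex = 2, p_4 = 1. Add edge {1,2}. Now deg[2]=0, deg[1]=1.
Step 5: smallest deg-1 vertex = 1, p_5 = 6. Add edge {1,6}. Now deg[1]=0, deg[6]=1.
Final: two remaining deg-1 vertices are 6, 7. Add edge {6,7}.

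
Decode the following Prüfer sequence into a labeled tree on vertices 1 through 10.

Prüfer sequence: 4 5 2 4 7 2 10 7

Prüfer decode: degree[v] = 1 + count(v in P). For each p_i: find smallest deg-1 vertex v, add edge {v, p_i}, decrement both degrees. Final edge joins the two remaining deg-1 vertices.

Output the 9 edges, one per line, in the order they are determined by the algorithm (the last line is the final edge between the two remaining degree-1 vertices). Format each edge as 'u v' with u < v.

Answer: 1 4
3 5
2 5
4 6
4 7
2 8
2 10
7 9
7 10

Derivation:
Initial degrees: {1:1, 2:3, 3:1, 4:3, 5:2, 6:1, 7:3, 8:1, 9:1, 10:2}
Step 1: smallest deg-1 vertex = 1, p_1 = 4. Add edge {1,4}. Now deg[1]=0, deg[4]=2.
Step 2: smallest deg-1 vertex = 3, p_2 = 5. Add edge {3,5}. Now deg[3]=0, deg[5]=1.
Step 3: smallest deg-1 vertex = 5, p_3 = 2. Add edge {2,5}. Now deg[5]=0, deg[2]=2.
Step 4: smallest deg-1 vertex = 6, p_4 = 4. Add edge {4,6}. Now deg[6]=0, deg[4]=1.
Step 5: smallest deg-1 vertex = 4, p_5 = 7. Add edge {4,7}. Now deg[4]=0, deg[7]=2.
Step 6: smallest deg-1 vertex = 8, p_6 = 2. Add edge {2,8}. Now deg[8]=0, deg[2]=1.
Step 7: smallest deg-1 vertex = 2, p_7 = 10. Add edge {2,10}. Now deg[2]=0, deg[10]=1.
Step 8: smallest deg-1 vertex = 9, p_8 = 7. Add edge {7,9}. Now deg[9]=0, deg[7]=1.
Final: two remaining deg-1 vertices are 7, 10. Add edge {7,10}.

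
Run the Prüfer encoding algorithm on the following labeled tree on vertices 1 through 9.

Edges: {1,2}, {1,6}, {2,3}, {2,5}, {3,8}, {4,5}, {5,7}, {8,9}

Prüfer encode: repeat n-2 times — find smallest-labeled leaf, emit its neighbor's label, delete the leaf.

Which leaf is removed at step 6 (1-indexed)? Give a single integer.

Answer: 2

Derivation:
Step 1: current leaves = {4,6,7,9}. Remove leaf 4 (neighbor: 5).
Step 2: current leaves = {6,7,9}. Remove leaf 6 (neighbor: 1).
Step 3: current leaves = {1,7,9}. Remove leaf 1 (neighbor: 2).
Step 4: current leaves = {7,9}. Remove leaf 7 (neighbor: 5).
Step 5: current leaves = {5,9}. Remove leaf 5 (neighbor: 2).
Step 6: current leaves = {2,9}. Remove leaf 2 (neighbor: 3).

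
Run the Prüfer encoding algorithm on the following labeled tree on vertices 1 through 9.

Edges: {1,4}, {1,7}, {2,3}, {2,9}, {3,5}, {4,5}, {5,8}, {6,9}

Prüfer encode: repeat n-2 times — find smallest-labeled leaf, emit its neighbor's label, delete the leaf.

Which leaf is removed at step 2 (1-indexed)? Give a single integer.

Answer: 7

Derivation:
Step 1: current leaves = {6,7,8}. Remove leaf 6 (neighbor: 9).
Step 2: current leaves = {7,8,9}. Remove leaf 7 (neighbor: 1).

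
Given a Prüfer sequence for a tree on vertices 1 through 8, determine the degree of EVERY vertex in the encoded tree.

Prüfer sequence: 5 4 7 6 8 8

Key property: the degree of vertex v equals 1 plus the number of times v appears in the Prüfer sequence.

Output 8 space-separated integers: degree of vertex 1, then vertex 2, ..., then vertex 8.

Answer: 1 1 1 2 2 2 2 3

Derivation:
p_1 = 5: count[5] becomes 1
p_2 = 4: count[4] becomes 1
p_3 = 7: count[7] becomes 1
p_4 = 6: count[6] becomes 1
p_5 = 8: count[8] becomes 1
p_6 = 8: count[8] becomes 2
Degrees (1 + count): deg[1]=1+0=1, deg[2]=1+0=1, deg[3]=1+0=1, deg[4]=1+1=2, deg[5]=1+1=2, deg[6]=1+1=2, deg[7]=1+1=2, deg[8]=1+2=3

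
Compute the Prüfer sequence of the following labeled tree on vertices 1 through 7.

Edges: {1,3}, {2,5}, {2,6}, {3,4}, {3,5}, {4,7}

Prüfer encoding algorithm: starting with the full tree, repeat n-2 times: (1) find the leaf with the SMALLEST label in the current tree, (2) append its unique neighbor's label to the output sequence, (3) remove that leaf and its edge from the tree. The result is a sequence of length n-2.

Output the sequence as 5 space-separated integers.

Step 1: leaves = {1,6,7}. Remove smallest leaf 1, emit neighbor 3.
Step 2: leaves = {6,7}. Remove smallest leaf 6, emit neighbor 2.
Step 3: leaves = {2,7}. Remove smallest leaf 2, emit neighbor 5.
Step 4: leaves = {5,7}. Remove smallest leaf 5, emit neighbor 3.
Step 5: leaves = {3,7}. Remove smallest leaf 3, emit neighbor 4.
Done: 2 vertices remain (4, 7). Sequence = [3 2 5 3 4]

Answer: 3 2 5 3 4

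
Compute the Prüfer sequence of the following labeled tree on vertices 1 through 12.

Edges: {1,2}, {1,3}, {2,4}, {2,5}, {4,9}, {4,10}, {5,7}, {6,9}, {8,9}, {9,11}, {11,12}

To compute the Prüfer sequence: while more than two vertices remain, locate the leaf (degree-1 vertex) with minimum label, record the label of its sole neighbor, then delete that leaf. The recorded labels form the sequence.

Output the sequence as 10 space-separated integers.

Step 1: leaves = {3,6,7,8,10,12}. Remove smallest leaf 3, emit neighbor 1.
Step 2: leaves = {1,6,7,8,10,12}. Remove smallest leaf 1, emit neighbor 2.
Step 3: leaves = {6,7,8,10,12}. Remove smallest leaf 6, emit neighbor 9.
Step 4: leaves = {7,8,10,12}. Remove smallest leaf 7, emit neighbor 5.
Step 5: leaves = {5,8,10,12}. Remove smallest leaf 5, emit neighbor 2.
Step 6: leaves = {2,8,10,12}. Remove smallest leaf 2, emit neighbor 4.
Step 7: leaves = {8,10,12}. Remove smallest leaf 8, emit neighbor 9.
Step 8: leaves = {10,12}. Remove smallest leaf 10, emit neighbor 4.
Step 9: leaves = {4,12}. Remove smallest leaf 4, emit neighbor 9.
Step 10: leaves = {9,12}. Remove smallest leaf 9, emit neighbor 11.
Done: 2 vertices remain (11, 12). Sequence = [1 2 9 5 2 4 9 4 9 11]

Answer: 1 2 9 5 2 4 9 4 9 11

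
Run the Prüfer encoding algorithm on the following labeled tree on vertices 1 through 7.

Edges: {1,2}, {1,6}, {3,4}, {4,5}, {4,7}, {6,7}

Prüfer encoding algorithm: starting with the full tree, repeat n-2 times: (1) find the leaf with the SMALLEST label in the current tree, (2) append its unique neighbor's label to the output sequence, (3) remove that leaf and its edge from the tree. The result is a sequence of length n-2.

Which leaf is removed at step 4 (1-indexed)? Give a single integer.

Answer: 5

Derivation:
Step 1: current leaves = {2,3,5}. Remove leaf 2 (neighbor: 1).
Step 2: current leaves = {1,3,5}. Remove leaf 1 (neighbor: 6).
Step 3: current leaves = {3,5,6}. Remove leaf 3 (neighbor: 4).
Step 4: current leaves = {5,6}. Remove leaf 5 (neighbor: 4).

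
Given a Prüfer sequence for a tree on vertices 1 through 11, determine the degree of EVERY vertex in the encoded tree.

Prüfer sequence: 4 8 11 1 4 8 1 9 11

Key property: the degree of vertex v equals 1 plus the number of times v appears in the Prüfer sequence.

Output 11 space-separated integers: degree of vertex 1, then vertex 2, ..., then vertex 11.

p_1 = 4: count[4] becomes 1
p_2 = 8: count[8] becomes 1
p_3 = 11: count[11] becomes 1
p_4 = 1: count[1] becomes 1
p_5 = 4: count[4] becomes 2
p_6 = 8: count[8] becomes 2
p_7 = 1: count[1] becomes 2
p_8 = 9: count[9] becomes 1
p_9 = 11: count[11] becomes 2
Degrees (1 + count): deg[1]=1+2=3, deg[2]=1+0=1, deg[3]=1+0=1, deg[4]=1+2=3, deg[5]=1+0=1, deg[6]=1+0=1, deg[7]=1+0=1, deg[8]=1+2=3, deg[9]=1+1=2, deg[10]=1+0=1, deg[11]=1+2=3

Answer: 3 1 1 3 1 1 1 3 2 1 3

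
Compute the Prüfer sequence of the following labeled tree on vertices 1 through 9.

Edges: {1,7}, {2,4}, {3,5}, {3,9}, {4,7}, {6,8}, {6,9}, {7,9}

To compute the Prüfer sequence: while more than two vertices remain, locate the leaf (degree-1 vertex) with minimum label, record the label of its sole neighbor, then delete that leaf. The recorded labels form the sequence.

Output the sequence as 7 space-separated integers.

Answer: 7 4 7 3 9 9 6

Derivation:
Step 1: leaves = {1,2,5,8}. Remove smallest leaf 1, emit neighbor 7.
Step 2: leaves = {2,5,8}. Remove smallest leaf 2, emit neighbor 4.
Step 3: leaves = {4,5,8}. Remove smallest leaf 4, emit neighbor 7.
Step 4: leaves = {5,7,8}. Remove smallest leaf 5, emit neighbor 3.
Step 5: leaves = {3,7,8}. Remove smallest leaf 3, emit neighbor 9.
Step 6: leaves = {7,8}. Remove smallest leaf 7, emit neighbor 9.
Step 7: leaves = {8,9}. Remove smallest leaf 8, emit neighbor 6.
Done: 2 vertices remain (6, 9). Sequence = [7 4 7 3 9 9 6]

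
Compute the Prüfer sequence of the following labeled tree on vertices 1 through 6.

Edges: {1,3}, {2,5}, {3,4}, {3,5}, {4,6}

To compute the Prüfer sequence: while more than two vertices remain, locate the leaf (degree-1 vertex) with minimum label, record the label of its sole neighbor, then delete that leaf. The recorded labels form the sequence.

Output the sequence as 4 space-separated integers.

Step 1: leaves = {1,2,6}. Remove smallest leaf 1, emit neighbor 3.
Step 2: leaves = {2,6}. Remove smallest leaf 2, emit neighbor 5.
Step 3: leaves = {5,6}. Remove smallest leaf 5, emit neighbor 3.
Step 4: leaves = {3,6}. Remove smallest leaf 3, emit neighbor 4.
Done: 2 vertices remain (4, 6). Sequence = [3 5 3 4]

Answer: 3 5 3 4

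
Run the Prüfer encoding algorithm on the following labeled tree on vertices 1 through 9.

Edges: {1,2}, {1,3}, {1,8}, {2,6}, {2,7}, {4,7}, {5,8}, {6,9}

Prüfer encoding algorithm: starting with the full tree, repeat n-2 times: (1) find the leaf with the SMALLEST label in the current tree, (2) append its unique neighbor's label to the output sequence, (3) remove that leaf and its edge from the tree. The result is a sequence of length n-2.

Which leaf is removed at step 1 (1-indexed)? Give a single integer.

Answer: 3

Derivation:
Step 1: current leaves = {3,4,5,9}. Remove leaf 3 (neighbor: 1).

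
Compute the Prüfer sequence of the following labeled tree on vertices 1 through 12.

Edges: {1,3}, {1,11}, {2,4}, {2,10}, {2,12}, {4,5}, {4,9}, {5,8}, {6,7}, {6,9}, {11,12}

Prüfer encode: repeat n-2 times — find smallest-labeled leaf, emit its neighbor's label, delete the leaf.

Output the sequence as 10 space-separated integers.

Step 1: leaves = {3,7,8,10}. Remove smallest leaf 3, emit neighbor 1.
Step 2: leaves = {1,7,8,10}. Remove smallest leaf 1, emit neighbor 11.
Step 3: leaves = {7,8,10,11}. Remove smallest leaf 7, emit neighbor 6.
Step 4: leaves = {6,8,10,11}. Remove smallest leaf 6, emit neighbor 9.
Step 5: leaves = {8,9,10,11}. Remove smallest leaf 8, emit neighbor 5.
Step 6: leaves = {5,9,10,11}. Remove smallest leaf 5, emit neighbor 4.
Step 7: leaves = {9,10,11}. Remove smallest leaf 9, emit neighbor 4.
Step 8: leaves = {4,10,11}. Remove smallest leaf 4, emit neighbor 2.
Step 9: leaves = {10,11}. Remove smallest leaf 10, emit neighbor 2.
Step 10: leaves = {2,11}. Remove smallest leaf 2, emit neighbor 12.
Done: 2 vertices remain (11, 12). Sequence = [1 11 6 9 5 4 4 2 2 12]

Answer: 1 11 6 9 5 4 4 2 2 12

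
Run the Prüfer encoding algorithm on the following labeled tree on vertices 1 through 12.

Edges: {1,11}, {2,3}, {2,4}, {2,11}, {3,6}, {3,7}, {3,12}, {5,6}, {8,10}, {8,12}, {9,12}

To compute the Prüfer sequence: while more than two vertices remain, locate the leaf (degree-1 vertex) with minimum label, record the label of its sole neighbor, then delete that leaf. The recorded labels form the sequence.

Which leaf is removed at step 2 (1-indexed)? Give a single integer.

Step 1: current leaves = {1,4,5,7,9,10}. Remove leaf 1 (neighbor: 11).
Step 2: current leaves = {4,5,7,9,10,11}. Remove leaf 4 (neighbor: 2).

Answer: 4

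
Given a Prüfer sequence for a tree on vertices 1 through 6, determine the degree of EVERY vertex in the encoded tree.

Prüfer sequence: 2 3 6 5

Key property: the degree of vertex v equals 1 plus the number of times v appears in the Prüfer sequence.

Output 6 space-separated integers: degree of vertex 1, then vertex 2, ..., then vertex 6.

Answer: 1 2 2 1 2 2

Derivation:
p_1 = 2: count[2] becomes 1
p_2 = 3: count[3] becomes 1
p_3 = 6: count[6] becomes 1
p_4 = 5: count[5] becomes 1
Degrees (1 + count): deg[1]=1+0=1, deg[2]=1+1=2, deg[3]=1+1=2, deg[4]=1+0=1, deg[5]=1+1=2, deg[6]=1+1=2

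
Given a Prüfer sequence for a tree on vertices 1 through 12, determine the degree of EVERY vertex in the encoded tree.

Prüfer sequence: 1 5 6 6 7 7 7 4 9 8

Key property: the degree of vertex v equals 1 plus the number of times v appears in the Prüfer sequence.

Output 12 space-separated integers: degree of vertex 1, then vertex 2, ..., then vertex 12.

p_1 = 1: count[1] becomes 1
p_2 = 5: count[5] becomes 1
p_3 = 6: count[6] becomes 1
p_4 = 6: count[6] becomes 2
p_5 = 7: count[7] becomes 1
p_6 = 7: count[7] becomes 2
p_7 = 7: count[7] becomes 3
p_8 = 4: count[4] becomes 1
p_9 = 9: count[9] becomes 1
p_10 = 8: count[8] becomes 1
Degrees (1 + count): deg[1]=1+1=2, deg[2]=1+0=1, deg[3]=1+0=1, deg[4]=1+1=2, deg[5]=1+1=2, deg[6]=1+2=3, deg[7]=1+3=4, deg[8]=1+1=2, deg[9]=1+1=2, deg[10]=1+0=1, deg[11]=1+0=1, deg[12]=1+0=1

Answer: 2 1 1 2 2 3 4 2 2 1 1 1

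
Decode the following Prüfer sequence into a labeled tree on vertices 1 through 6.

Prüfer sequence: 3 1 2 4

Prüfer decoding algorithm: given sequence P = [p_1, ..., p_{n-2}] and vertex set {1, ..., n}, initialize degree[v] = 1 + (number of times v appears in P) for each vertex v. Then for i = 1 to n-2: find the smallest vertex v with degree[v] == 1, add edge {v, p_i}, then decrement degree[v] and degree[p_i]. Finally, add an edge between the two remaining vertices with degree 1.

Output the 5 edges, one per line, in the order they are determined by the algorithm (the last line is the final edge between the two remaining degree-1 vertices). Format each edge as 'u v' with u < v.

Initial degrees: {1:2, 2:2, 3:2, 4:2, 5:1, 6:1}
Step 1: smallest deg-1 vertex = 5, p_1 = 3. Add edge {3,5}. Now deg[5]=0, deg[3]=1.
Step 2: smallest deg-1 vertex = 3, p_2 = 1. Add edge {1,3}. Now deg[3]=0, deg[1]=1.
Step 3: smallest deg-1 vertex = 1, p_3 = 2. Add edge {1,2}. Now deg[1]=0, deg[2]=1.
Step 4: smallest deg-1 vertex = 2, p_4 = 4. Add edge {2,4}. Now deg[2]=0, deg[4]=1.
Final: two remaining deg-1 vertices are 4, 6. Add edge {4,6}.

Answer: 3 5
1 3
1 2
2 4
4 6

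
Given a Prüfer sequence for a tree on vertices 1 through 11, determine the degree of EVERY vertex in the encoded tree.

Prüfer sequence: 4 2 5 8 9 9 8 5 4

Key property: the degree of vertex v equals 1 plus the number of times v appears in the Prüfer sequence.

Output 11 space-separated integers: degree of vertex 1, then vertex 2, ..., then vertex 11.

Answer: 1 2 1 3 3 1 1 3 3 1 1

Derivation:
p_1 = 4: count[4] becomes 1
p_2 = 2: count[2] becomes 1
p_3 = 5: count[5] becomes 1
p_4 = 8: count[8] becomes 1
p_5 = 9: count[9] becomes 1
p_6 = 9: count[9] becomes 2
p_7 = 8: count[8] becomes 2
p_8 = 5: count[5] becomes 2
p_9 = 4: count[4] becomes 2
Degrees (1 + count): deg[1]=1+0=1, deg[2]=1+1=2, deg[3]=1+0=1, deg[4]=1+2=3, deg[5]=1+2=3, deg[6]=1+0=1, deg[7]=1+0=1, deg[8]=1+2=3, deg[9]=1+2=3, deg[10]=1+0=1, deg[11]=1+0=1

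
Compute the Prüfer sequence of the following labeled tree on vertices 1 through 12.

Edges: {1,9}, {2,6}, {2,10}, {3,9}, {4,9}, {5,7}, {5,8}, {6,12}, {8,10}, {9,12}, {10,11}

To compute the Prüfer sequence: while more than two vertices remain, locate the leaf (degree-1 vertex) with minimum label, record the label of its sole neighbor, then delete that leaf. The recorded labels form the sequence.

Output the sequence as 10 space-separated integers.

Answer: 9 9 9 5 8 10 12 10 2 6

Derivation:
Step 1: leaves = {1,3,4,7,11}. Remove smallest leaf 1, emit neighbor 9.
Step 2: leaves = {3,4,7,11}. Remove smallest leaf 3, emit neighbor 9.
Step 3: leaves = {4,7,11}. Remove smallest leaf 4, emit neighbor 9.
Step 4: leaves = {7,9,11}. Remove smallest leaf 7, emit neighbor 5.
Step 5: leaves = {5,9,11}. Remove smallest leaf 5, emit neighbor 8.
Step 6: leaves = {8,9,11}. Remove smallest leaf 8, emit neighbor 10.
Step 7: leaves = {9,11}. Remove smallest leaf 9, emit neighbor 12.
Step 8: leaves = {11,12}. Remove smallest leaf 11, emit neighbor 10.
Step 9: leaves = {10,12}. Remove smallest leaf 10, emit neighbor 2.
Step 10: leaves = {2,12}. Remove smallest leaf 2, emit neighbor 6.
Done: 2 vertices remain (6, 12). Sequence = [9 9 9 5 8 10 12 10 2 6]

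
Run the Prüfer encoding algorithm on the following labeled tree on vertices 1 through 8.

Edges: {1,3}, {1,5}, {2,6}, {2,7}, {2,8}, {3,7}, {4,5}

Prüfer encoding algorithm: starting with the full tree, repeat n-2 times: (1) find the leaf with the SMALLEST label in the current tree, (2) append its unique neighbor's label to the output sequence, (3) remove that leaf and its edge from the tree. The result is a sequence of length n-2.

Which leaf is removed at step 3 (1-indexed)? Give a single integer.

Step 1: current leaves = {4,6,8}. Remove leaf 4 (neighbor: 5).
Step 2: current leaves = {5,6,8}. Remove leaf 5 (neighbor: 1).
Step 3: current leaves = {1,6,8}. Remove leaf 1 (neighbor: 3).

Answer: 1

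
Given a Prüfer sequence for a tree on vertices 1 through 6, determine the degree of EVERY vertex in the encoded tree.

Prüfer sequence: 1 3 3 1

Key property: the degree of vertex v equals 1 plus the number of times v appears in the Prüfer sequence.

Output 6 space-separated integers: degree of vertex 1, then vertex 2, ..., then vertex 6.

Answer: 3 1 3 1 1 1

Derivation:
p_1 = 1: count[1] becomes 1
p_2 = 3: count[3] becomes 1
p_3 = 3: count[3] becomes 2
p_4 = 1: count[1] becomes 2
Degrees (1 + count): deg[1]=1+2=3, deg[2]=1+0=1, deg[3]=1+2=3, deg[4]=1+0=1, deg[5]=1+0=1, deg[6]=1+0=1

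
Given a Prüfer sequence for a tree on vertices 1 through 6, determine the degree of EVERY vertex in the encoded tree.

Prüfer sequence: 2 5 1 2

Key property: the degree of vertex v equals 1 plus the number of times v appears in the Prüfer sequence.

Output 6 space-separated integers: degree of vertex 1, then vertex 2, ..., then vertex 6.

Answer: 2 3 1 1 2 1

Derivation:
p_1 = 2: count[2] becomes 1
p_2 = 5: count[5] becomes 1
p_3 = 1: count[1] becomes 1
p_4 = 2: count[2] becomes 2
Degrees (1 + count): deg[1]=1+1=2, deg[2]=1+2=3, deg[3]=1+0=1, deg[4]=1+0=1, deg[5]=1+1=2, deg[6]=1+0=1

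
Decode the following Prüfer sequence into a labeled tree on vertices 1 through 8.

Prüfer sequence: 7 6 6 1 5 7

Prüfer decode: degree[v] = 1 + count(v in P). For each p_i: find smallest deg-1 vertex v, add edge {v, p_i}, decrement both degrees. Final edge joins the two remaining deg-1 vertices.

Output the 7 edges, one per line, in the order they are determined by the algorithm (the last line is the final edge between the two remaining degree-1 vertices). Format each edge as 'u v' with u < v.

Initial degrees: {1:2, 2:1, 3:1, 4:1, 5:2, 6:3, 7:3, 8:1}
Step 1: smallest deg-1 vertex = 2, p_1 = 7. Add edge {2,7}. Now deg[2]=0, deg[7]=2.
Step 2: smallest deg-1 vertex = 3, p_2 = 6. Add edge {3,6}. Now deg[3]=0, deg[6]=2.
Step 3: smallest deg-1 vertex = 4, p_3 = 6. Add edge {4,6}. Now deg[4]=0, deg[6]=1.
Step 4: smallest deg-1 vertex = 6, p_4 = 1. Add edge {1,6}. Now deg[6]=0, deg[1]=1.
Step 5: smallest deg-1 vertex = 1, p_5 = 5. Add edge {1,5}. Now deg[1]=0, deg[5]=1.
Step 6: smallest deg-1 vertex = 5, p_6 = 7. Add edge {5,7}. Now deg[5]=0, deg[7]=1.
Final: two remaining deg-1 vertices are 7, 8. Add edge {7,8}.

Answer: 2 7
3 6
4 6
1 6
1 5
5 7
7 8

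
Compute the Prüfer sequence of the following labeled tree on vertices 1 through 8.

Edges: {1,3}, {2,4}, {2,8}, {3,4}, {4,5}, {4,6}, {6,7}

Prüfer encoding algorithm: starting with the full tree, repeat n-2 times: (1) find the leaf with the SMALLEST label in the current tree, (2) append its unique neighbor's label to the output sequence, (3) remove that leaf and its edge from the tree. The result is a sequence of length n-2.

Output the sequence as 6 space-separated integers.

Step 1: leaves = {1,5,7,8}. Remove smallest leaf 1, emit neighbor 3.
Step 2: leaves = {3,5,7,8}. Remove smallest leaf 3, emit neighbor 4.
Step 3: leaves = {5,7,8}. Remove smallest leaf 5, emit neighbor 4.
Step 4: leaves = {7,8}. Remove smallest leaf 7, emit neighbor 6.
Step 5: leaves = {6,8}. Remove smallest leaf 6, emit neighbor 4.
Step 6: leaves = {4,8}. Remove smallest leaf 4, emit neighbor 2.
Done: 2 vertices remain (2, 8). Sequence = [3 4 4 6 4 2]

Answer: 3 4 4 6 4 2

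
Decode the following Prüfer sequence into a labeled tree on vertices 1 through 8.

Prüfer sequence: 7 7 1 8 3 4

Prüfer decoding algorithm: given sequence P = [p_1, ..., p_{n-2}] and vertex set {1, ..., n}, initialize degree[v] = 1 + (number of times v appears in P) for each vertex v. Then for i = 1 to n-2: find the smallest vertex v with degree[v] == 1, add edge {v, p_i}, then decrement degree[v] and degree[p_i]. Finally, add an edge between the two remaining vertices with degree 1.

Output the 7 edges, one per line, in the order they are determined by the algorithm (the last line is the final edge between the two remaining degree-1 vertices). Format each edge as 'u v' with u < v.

Answer: 2 7
5 7
1 6
1 8
3 7
3 4
4 8

Derivation:
Initial degrees: {1:2, 2:1, 3:2, 4:2, 5:1, 6:1, 7:3, 8:2}
Step 1: smallest deg-1 vertex = 2, p_1 = 7. Add edge {2,7}. Now deg[2]=0, deg[7]=2.
Step 2: smallest deg-1 vertex = 5, p_2 = 7. Add edge {5,7}. Now deg[5]=0, deg[7]=1.
Step 3: smallest deg-1 vertex = 6, p_3 = 1. Add edge {1,6}. Now deg[6]=0, deg[1]=1.
Step 4: smallest deg-1 vertex = 1, p_4 = 8. Add edge {1,8}. Now deg[1]=0, deg[8]=1.
Step 5: smallest deg-1 vertex = 7, p_5 = 3. Add edge {3,7}. Now deg[7]=0, deg[3]=1.
Step 6: smallest deg-1 vertex = 3, p_6 = 4. Add edge {3,4}. Now deg[3]=0, deg[4]=1.
Final: two remaining deg-1 vertices are 4, 8. Add edge {4,8}.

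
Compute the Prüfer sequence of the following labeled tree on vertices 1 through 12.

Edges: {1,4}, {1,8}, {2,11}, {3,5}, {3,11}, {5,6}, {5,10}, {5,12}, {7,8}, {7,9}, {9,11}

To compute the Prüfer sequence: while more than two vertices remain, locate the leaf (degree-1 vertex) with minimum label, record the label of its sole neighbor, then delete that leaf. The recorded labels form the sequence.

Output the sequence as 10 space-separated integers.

Answer: 11 1 8 5 7 9 11 5 3 5

Derivation:
Step 1: leaves = {2,4,6,10,12}. Remove smallest leaf 2, emit neighbor 11.
Step 2: leaves = {4,6,10,12}. Remove smallest leaf 4, emit neighbor 1.
Step 3: leaves = {1,6,10,12}. Remove smallest leaf 1, emit neighbor 8.
Step 4: leaves = {6,8,10,12}. Remove smallest leaf 6, emit neighbor 5.
Step 5: leaves = {8,10,12}. Remove smallest leaf 8, emit neighbor 7.
Step 6: leaves = {7,10,12}. Remove smallest leaf 7, emit neighbor 9.
Step 7: leaves = {9,10,12}. Remove smallest leaf 9, emit neighbor 11.
Step 8: leaves = {10,11,12}. Remove smallest leaf 10, emit neighbor 5.
Step 9: leaves = {11,12}. Remove smallest leaf 11, emit neighbor 3.
Step 10: leaves = {3,12}. Remove smallest leaf 3, emit neighbor 5.
Done: 2 vertices remain (5, 12). Sequence = [11 1 8 5 7 9 11 5 3 5]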